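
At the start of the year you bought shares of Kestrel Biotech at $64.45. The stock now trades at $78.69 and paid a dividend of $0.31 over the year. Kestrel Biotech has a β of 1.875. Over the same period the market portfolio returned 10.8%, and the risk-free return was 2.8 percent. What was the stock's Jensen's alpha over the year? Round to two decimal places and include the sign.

+4.78%

Realised HPR = (P1 + D1 − P0) / P0 = (78.69 + 0.31 − 64.45) / 64.45 = 14.55 / 64.45 = 22.5756%
MRP = 10.8% − 2.8% = 8.00%
CAPM required = R_f + β·MRP = 2.8% + 1.875 × 8.0% = 17.8000%
α = realised − required = 22.5756% − 17.8000% = +4.78%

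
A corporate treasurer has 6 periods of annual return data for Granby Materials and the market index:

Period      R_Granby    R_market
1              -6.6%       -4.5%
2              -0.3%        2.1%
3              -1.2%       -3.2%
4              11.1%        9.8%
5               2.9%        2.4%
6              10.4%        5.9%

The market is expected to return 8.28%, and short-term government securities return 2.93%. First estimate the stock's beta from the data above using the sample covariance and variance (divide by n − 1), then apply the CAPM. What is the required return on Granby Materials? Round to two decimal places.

Mean R_i = (-6.6 − 0.3 − 1.2 + 11.1 + 2.9 + 10.4) / 6 = 2.7167%
Mean R_m = (-4.5 + 2.1 − 3.2 + 9.8 + 2.4 + 5.9) / 6 = 2.0833%
Σ(R_i − R̄_i)(R_m − R̄_m) = 176.0517  ⇒  Cov = 176.0517 / 5 = 35.2103
Σ(R_m − R̄_m)² = 145.4683  ⇒  Var(R_m) = 145.4683 / 5 = 29.0937
β = Cov / Var(R_m) = 35.2103 / 29.0937 = 1.2102
MRP = 8.28% − 2.93% = 5.35%
E(R) = R_f + β × MRP = 2.93% + 1.2102 × 5.35% = 9.40%

9.40%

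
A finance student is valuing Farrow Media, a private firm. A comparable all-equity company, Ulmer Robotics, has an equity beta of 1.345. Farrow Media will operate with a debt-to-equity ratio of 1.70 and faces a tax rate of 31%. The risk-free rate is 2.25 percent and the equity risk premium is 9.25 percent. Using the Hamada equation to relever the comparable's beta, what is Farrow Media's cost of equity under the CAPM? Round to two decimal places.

29.28%

β_L = β_U × [1 + (1 − t)(D/E)] = 1.345 × [1 + (1 − 0.31) × 1.70]
    = 1.345 × [1 + 0.69 × 1.70] = 1.345 × 2.1730 = 2.9227
E(R) = R_f + β_L × MRP = 2.25% + 2.9227 × 9.25% = 29.28%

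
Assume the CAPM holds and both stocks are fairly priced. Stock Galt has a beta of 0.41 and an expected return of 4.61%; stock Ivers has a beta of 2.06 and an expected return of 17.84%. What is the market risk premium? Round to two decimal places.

8.02%

Both satisfy E(R) = R_f + β·MRP, so the slope of the SML is
MRP = (17.84% − 4.61%) / (2.06 − 0.41) = 13.23% / 1.65 = 8.0182%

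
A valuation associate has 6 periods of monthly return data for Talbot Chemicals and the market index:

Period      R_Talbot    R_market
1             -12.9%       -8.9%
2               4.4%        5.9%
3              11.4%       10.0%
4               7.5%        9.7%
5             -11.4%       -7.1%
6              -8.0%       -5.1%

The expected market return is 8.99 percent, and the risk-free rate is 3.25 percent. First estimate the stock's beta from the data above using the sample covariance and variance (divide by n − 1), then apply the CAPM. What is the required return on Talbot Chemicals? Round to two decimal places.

10.12%

Mean R_i = (-12.9 + 4.4 + 11.4 + 7.5 − 11.4 − 8.0) / 6 = -1.5000%
Mean R_m = (-8.9 + 5.9 + 10.0 + 9.7 − 7.1 − 5.1) / 6 = 0.7500%
Σ(R_i − R̄_i)(R_m − R̄_m) = 456.0100  ⇒  Cov = 456.0100 / 5 = 91.2020
Σ(R_m − R̄_m)² = 381.1550  ⇒  Var(R_m) = 381.1550 / 5 = 76.2310
β = Cov / Var(R_m) = 91.2020 / 76.2310 = 1.1964
MRP = 8.99% − 3.25% = 5.74%
E(R) = R_f + β × MRP = 3.25% + 1.1964 × 5.74% = 10.12%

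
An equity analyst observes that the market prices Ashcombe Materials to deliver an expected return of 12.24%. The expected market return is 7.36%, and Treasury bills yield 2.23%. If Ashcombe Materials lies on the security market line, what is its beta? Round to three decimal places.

MRP = 7.36% − 2.23% = 5.13%
β = (E(R) − R_f) / MRP = (12.24% − 2.23%) / 5.13% = 10.01% / 5.13% = 1.951

1.951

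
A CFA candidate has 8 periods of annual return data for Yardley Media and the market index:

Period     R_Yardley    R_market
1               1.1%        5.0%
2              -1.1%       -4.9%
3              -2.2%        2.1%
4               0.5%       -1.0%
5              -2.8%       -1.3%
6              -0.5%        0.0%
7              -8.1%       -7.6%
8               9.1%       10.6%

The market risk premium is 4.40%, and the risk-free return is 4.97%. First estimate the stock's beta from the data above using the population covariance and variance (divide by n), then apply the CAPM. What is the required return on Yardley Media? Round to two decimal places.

8.27%

Mean R_i = (1.1 − 1.1 − 2.2 + 0.5 − 2.8 − 0.5 − 8.1 + 9.1) / 8 = -0.5000%
Mean R_m = (5.0 − 4.9 + 2.1 − 1.0 − 1.3 + 0.0 − 7.6 + 10.6) / 8 = 0.3625%
Σ(R_i − R̄_i)(R_m − R̄_m) = 168.8800  ⇒  Cov = 168.8800 / 8 = 21.1100
Σ(R_m − R̄_m)² = 225.1788  ⇒  Var(R_m) = 225.1788 / 8 = 28.1474
β = Cov / Var(R_m) = 21.1100 / 28.1474 = 0.7500
E(R) = R_f + β × MRP = 4.97% + 0.7500 × 4.40% = 8.27%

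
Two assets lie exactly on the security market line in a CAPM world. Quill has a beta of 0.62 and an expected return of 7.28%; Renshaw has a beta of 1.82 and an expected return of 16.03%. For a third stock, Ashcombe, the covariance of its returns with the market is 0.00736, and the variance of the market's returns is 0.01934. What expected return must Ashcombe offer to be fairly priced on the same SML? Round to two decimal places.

5.53%

MRP = (16.03% − 7.28%) / (1.82 − 0.62) = 7.2917%
R_f = 7.28% − 0.62 × 7.2917% = 2.7591%
β_Ashcombe = Cov / Var(R_m) = 0.00736 / 0.01934 = 0.3806
E(R_Ashcombe) = R_f + β × MRP = 2.7591% + 0.3806 × 7.2917% = 5.53%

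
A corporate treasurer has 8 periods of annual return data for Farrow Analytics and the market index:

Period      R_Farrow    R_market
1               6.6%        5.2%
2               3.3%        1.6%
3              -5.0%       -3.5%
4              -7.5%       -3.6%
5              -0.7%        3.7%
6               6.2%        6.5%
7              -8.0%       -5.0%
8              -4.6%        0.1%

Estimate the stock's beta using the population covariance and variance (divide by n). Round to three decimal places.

Mean R_i = (6.6 + 3.3 − 5.0 − 7.5 − 0.7 + 6.2 − 8.0 − 4.6) / 8 = -1.2125%
Mean R_m = (5.2 + 1.6 − 3.5 − 3.6 + 3.7 + 6.5 − 5.0 + 0.1) / 8 = 0.6250%
Σ(R_i − R̄_i)(R_m − R̄_m) = 167.4125  ⇒  Cov = 167.4125 / 8 = 20.9266
Σ(R_m − R̄_m)² = 132.6350  ⇒  Var(R_m) = 132.6350 / 8 = 16.5794
β = Cov / Var(R_m) = 20.9266 / 16.5794 = 1.2622

1.262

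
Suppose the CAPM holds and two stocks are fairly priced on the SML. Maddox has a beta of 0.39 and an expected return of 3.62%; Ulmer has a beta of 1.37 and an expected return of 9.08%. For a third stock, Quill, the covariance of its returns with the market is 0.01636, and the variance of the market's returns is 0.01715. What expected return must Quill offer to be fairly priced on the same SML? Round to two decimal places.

MRP = (9.08% − 3.62%) / (1.37 − 0.39) = 5.5714%
R_f = 3.62% − 0.39 × 5.5714% = 1.4472%
β_Quill = Cov / Var(R_m) = 0.01636 / 0.01715 = 0.9539
E(R_Quill) = R_f + β × MRP = 1.4472% + 0.9539 × 5.5714% = 6.76%

6.76%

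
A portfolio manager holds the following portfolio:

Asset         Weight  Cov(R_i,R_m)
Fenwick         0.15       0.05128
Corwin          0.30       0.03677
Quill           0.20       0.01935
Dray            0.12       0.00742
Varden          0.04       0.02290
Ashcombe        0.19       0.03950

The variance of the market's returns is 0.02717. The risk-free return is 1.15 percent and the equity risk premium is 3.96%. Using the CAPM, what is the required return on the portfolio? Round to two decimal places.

5.80%

β_Fenwick = 0.05128 / 0.02717 = 1.8874
β_Corwin = 0.03677 / 0.02717 = 1.3533
β_Quill = 0.01935 / 0.02717 = 0.7122
β_Dray = 0.00742 / 0.02717 = 0.2731
β_Varden = 0.02290 / 0.02717 = 0.8428
β_Ashcombe = 0.03950 / 0.02717 = 1.4538
β_P = Σ w_i β_i = 0.15×1.8874 + 0.30×1.3533 + 0.20×0.7122 + 0.12×0.2731 + 0.04×0.8428 + 0.19×1.4538 = 1.1742
E(R_P) = R_f + β_P × MRP = 1.15% + 1.1742 × 3.96% = 5.80%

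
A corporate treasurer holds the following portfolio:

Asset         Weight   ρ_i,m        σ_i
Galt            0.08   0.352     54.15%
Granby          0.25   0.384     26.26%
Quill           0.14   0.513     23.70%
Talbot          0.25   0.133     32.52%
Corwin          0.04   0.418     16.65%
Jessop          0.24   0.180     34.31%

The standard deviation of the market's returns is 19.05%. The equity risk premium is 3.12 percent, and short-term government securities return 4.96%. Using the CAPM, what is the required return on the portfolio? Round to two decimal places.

6.37%

β_Galt = 0.352 × 54.15% / 19.05% = 1.0006
β_Granby = 0.384 × 26.26% / 19.05% = 0.5293
β_Quill = 0.513 × 23.70% / 19.05% = 0.6382
β_Talbot = 0.133 × 32.52% / 19.05% = 0.2270
β_Corwin = 0.418 × 16.65% / 19.05% = 0.3653
β_Jessop = 0.180 × 34.31% / 19.05% = 0.3242
β_P = Σ w_i β_i = 0.08×1.0006 + 0.25×0.5293 + 0.14×0.6382 + 0.25×0.2270 + 0.04×0.3653 + 0.24×0.3242 = 0.4509
E(R_P) = R_f + β_P × MRP = 4.96% + 0.4509 × 3.12% = 6.37%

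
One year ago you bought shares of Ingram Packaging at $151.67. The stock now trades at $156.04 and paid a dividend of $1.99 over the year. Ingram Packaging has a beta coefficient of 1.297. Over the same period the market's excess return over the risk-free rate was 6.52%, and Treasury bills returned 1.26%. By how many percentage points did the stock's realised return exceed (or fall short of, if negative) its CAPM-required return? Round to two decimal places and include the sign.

Realised HPR = (P1 + D1 − P0) / P0 = (156.04 + 1.99 − 151.67) / 151.67 = 6.36 / 151.67 = 4.1933%
CAPM required = R_f + β·MRP = 1.26% + 1.297 × 6.52% = 9.71644%
α = realised − required = 4.1933% − 9.71644% = -5.52%

-5.52%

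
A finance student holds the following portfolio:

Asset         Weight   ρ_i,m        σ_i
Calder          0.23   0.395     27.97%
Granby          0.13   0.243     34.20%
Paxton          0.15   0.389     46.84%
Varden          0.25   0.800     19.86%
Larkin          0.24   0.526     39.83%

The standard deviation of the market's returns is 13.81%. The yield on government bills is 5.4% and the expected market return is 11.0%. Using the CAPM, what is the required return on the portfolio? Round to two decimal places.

11.63%

β_Calder = 0.395 × 27.97% / 13.81% = 0.8000
β_Granby = 0.243 × 34.20% / 13.81% = 0.6018
β_Paxton = 0.389 × 46.84% / 13.81% = 1.3194
β_Varden = 0.800 × 19.86% / 13.81% = 1.1505
β_Larkin = 0.526 × 39.83% / 13.81% = 1.5171
β_P = Σ w_i β_i = 0.23×0.8000 + 0.13×0.6018 + 0.15×1.3194 + 0.25×1.1505 + 0.24×1.5171 = 1.1119
MRP = 11.0% − 5.4% = 5.60%
E(R_P) = R_f + β_P × MRP = 5.4% + 1.1119 × 5.6% = 11.63%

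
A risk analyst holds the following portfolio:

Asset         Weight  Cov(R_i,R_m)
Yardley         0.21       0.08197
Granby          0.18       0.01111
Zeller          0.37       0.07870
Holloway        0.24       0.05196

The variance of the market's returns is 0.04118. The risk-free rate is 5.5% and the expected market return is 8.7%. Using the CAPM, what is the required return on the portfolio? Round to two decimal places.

β_Yardley = 0.08197 / 0.04118 = 1.9905
β_Granby = 0.01111 / 0.04118 = 0.2698
β_Zeller = 0.07870 / 0.04118 = 1.9111
β_Holloway = 0.05196 / 0.04118 = 1.2618
β_P = Σ w_i β_i = 0.21×1.9905 + 0.18×0.2698 + 0.37×1.9111 + 0.24×1.2618 = 1.4765
MRP = 8.7% − 5.5% = 3.20%
E(R_P) = R_f + β_P × MRP = 5.5% + 1.4765 × 3.2% = 10.22%

10.22%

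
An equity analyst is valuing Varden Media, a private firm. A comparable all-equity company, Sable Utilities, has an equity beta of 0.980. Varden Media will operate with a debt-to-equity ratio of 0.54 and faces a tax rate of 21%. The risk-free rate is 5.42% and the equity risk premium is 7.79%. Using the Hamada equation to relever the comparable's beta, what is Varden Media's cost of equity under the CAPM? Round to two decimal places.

16.31%

β_L = β_U × [1 + (1 − t)(D/E)] = 0.980 × [1 + (1 − 0.21) × 0.54]
    = 0.980 × [1 + 0.79 × 0.54] = 0.980 × 1.4266 = 1.3981
E(R) = R_f + β_L × MRP = 5.42% + 1.3981 × 7.79% = 16.31%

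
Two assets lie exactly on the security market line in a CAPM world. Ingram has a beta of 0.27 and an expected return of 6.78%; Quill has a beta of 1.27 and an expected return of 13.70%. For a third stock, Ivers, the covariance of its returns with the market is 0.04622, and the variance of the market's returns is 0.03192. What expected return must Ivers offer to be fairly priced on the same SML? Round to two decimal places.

MRP = (13.70% − 6.78%) / (1.27 − 0.27) = 6.9200%
R_f = 6.78% − 0.27 × 6.9200% = 4.9116%
β_Ivers = Cov / Var(R_m) = 0.04622 / 0.03192 = 1.4480
E(R_Ivers) = R_f + β × MRP = 4.9116% + 1.4480 × 6.9200% = 14.93%

14.93%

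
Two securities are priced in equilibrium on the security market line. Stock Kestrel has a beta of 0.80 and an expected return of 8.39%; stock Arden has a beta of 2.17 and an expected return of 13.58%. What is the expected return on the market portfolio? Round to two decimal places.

9.15%

Both satisfy E(R) = R_f + β·MRP, so the slope of the SML is
MRP = (13.58% − 8.39%) / (2.17 − 0.80) = 5.19% / 1.37 = 3.7883%
R_f = E(R_Kestrel) − β_Kestrel·MRP = 8.39% − 0.80 × 3.7883% = 5.3594%
E(R_m) = R_f + MRP = 5.3594% + 3.7883% = 9.15%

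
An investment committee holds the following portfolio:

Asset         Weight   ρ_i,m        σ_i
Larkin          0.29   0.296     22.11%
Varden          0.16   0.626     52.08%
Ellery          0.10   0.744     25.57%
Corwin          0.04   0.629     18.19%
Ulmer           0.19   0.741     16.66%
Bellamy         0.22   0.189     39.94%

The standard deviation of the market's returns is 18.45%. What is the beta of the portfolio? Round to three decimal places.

0.731

β_Larkin = 0.296 × 22.11% / 18.45% = 0.3547
β_Varden = 0.626 × 52.08% / 18.45% = 1.7671
β_Ellery = 0.744 × 25.57% / 18.45% = 1.0311
β_Corwin = 0.629 × 18.19% / 18.45% = 0.6201
β_Ulmer = 0.741 × 16.66% / 18.45% = 0.6691
β_Bellamy = 0.189 × 39.94% / 18.45% = 0.4091
β_P = Σ w_i β_i = 0.29×0.3547 + 0.16×1.7671 + 0.10×1.0311 + 0.04×0.6201 + 0.19×0.6691 + 0.22×0.4091 = 0.7306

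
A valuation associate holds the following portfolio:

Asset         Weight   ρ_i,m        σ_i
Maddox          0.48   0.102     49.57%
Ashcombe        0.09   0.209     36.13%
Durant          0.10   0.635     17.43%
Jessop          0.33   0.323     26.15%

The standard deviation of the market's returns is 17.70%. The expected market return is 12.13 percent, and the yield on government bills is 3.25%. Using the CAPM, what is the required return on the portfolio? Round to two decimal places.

6.76%

β_Maddox = 0.102 × 49.57% / 17.70% = 0.2857
β_Ashcombe = 0.209 × 36.13% / 17.70% = 0.4266
β_Durant = 0.635 × 17.43% / 17.70% = 0.6253
β_Jessop = 0.323 × 26.15% / 17.70% = 0.4772
β_P = Σ w_i β_i = 0.48×0.2857 + 0.09×0.4266 + 0.10×0.6253 + 0.33×0.4772 = 0.3955
MRP = 12.13% − 3.25% = 8.88%
E(R_P) = R_f + β_P × MRP = 3.25% + 0.3955 × 8.88% = 6.76%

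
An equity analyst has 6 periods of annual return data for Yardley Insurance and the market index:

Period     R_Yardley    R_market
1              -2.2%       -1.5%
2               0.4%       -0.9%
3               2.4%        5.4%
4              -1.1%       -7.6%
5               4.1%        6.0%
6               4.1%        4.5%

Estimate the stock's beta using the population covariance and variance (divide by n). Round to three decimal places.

Mean R_i = (-2.2 + 0.4 + 2.4 − 1.1 + 4.1 + 4.1) / 6 = 1.2833%
Mean R_m = (-1.5 − 0.9 + 5.4 − 7.6 + 6.0 + 4.5) / 6 = 0.9833%
Σ(R_i − R̄_i)(R_m − R̄_m) = 59.7383  ⇒  Cov = 59.7383 / 6 = 9.9564
Σ(R_m − R̄_m)² = 140.4283  ⇒  Var(R_m) = 140.4283 / 6 = 23.4047
β = Cov / Var(R_m) = 9.9564 / 23.4047 = 0.4254

0.425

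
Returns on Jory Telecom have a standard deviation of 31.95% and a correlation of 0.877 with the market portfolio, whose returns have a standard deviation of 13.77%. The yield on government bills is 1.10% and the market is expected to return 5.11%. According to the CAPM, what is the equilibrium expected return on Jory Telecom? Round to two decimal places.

9.26%

β = ρ × σ_i / σ_m = 0.877 × 31.95% / 13.77% = 2.0349
MRP = 5.11% − 1.10% = 4.01%
E(R) = 1.10% + 2.0349 × 4.01% = 9.26%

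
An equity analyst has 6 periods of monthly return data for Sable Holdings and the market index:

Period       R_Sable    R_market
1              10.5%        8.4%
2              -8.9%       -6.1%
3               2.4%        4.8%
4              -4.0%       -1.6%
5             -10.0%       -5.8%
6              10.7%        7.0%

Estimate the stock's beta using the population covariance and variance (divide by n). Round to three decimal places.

1.403

Mean R_i = (10.5 − 8.9 + 2.4 − 4.0 − 10.0 + 10.7) / 6 = 0.1167%
Mean R_m = (8.4 − 6.1 + 4.8 − 1.6 − 5.8 + 7.0) / 6 = 1.1167%
Σ(R_i − R̄_i)(R_m − R̄_m) = 292.5283  ⇒  Cov = 292.5283 / 6 = 48.7547
Σ(R_m − R̄_m)² = 208.5283  ⇒  Var(R_m) = 208.5283 / 6 = 34.7547
β = Cov / Var(R_m) = 48.7547 / 34.7547 = 1.4028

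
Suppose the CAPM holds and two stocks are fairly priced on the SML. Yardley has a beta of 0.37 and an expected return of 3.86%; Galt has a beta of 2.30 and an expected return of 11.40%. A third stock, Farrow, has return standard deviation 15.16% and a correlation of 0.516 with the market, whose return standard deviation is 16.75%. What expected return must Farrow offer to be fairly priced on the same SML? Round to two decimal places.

MRP = (11.40% − 3.86%) / (2.30 − 0.37) = 3.9067%
R_f = 3.86% − 0.37 × 3.9067% = 2.4145%
β_Farrow = ρ·σ_i/σ_m = 0.516 × 15.16 / 16.75 = 0.4670
E(R_Farrow) = R_f + β × MRP = 2.4145% + 0.4670 × 3.9067% = 4.24%

4.24%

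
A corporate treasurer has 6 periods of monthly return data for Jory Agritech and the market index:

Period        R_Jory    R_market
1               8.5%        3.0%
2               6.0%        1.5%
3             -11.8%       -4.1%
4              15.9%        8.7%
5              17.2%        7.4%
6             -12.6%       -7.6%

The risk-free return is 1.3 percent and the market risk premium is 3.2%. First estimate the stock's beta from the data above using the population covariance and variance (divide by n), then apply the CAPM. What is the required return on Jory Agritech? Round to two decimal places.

Mean R_i = (8.5 + 6.0 − 11.8 + 15.9 + 17.2 − 12.6) / 6 = 3.8667%
Mean R_m = (3.0 + 1.5 − 4.1 + 8.7 + 7.4 − 7.6) / 6 = 1.4833%
Σ(R_i − R̄_i)(R_m − R̄_m) = 409.8367  ⇒  Cov = 409.8367 / 6 = 68.3061
Σ(R_m − R̄_m)² = 203.0683  ⇒  Var(R_m) = 203.0683 / 6 = 33.8447
β = Cov / Var(R_m) = 68.3061 / 33.8447 = 2.0182
E(R) = R_f + β × MRP = 1.3% + 2.0182 × 3.2% = 7.76%

7.76%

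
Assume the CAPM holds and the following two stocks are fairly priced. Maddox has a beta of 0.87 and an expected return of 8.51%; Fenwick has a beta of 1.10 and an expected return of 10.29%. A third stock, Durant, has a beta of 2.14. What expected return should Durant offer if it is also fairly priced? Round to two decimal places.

18.34%

MRP (SML slope) = (10.29% − 8.51%) / (1.10 − 0.87) = 1.78% / 0.23 = 7.7391%
R_f (intercept) = 8.51% − 0.87 × 7.7391% = 1.7770%
E(R_Durant) = R_f + β × MRP = 1.7770% + 2.14 × 7.7391% = 18.34%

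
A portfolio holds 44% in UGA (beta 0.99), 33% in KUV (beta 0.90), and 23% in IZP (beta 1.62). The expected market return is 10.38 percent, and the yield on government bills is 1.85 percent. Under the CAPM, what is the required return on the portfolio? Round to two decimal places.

β_P = Σ w_i β_i = 0.44×0.99 + 0.33×0.90 + 0.23×1.62 = 1.1052
MRP = 10.38% − 1.85% = 8.53%
E(R_P) = R_f + β_P × MRP = 1.85% + 1.1052 × 8.53% = 11.28%

11.28%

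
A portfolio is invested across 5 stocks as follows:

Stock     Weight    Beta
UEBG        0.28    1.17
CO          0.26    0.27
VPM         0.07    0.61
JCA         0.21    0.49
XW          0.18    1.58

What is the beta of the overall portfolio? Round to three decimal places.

β_P = Σ w_i β_i = 0.28×1.17 + 0.26×0.27 + 0.07×0.61 + 0.21×0.49 + 0.18×1.58 = 0.8278

0.828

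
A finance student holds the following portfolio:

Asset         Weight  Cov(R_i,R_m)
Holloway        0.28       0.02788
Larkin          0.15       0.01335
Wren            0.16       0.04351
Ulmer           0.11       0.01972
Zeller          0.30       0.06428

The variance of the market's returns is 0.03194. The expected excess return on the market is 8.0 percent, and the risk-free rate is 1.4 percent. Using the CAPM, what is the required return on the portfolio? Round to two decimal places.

β_Holloway = 0.02788 / 0.03194 = 0.8729
β_Larkin = 0.01335 / 0.03194 = 0.4180
β_Wren = 0.04351 / 0.03194 = 1.3622
β_Ulmer = 0.01972 / 0.03194 = 0.6174
β_Zeller = 0.06428 / 0.03194 = 2.0125
β_P = Σ w_i β_i = 0.28×0.8729 + 0.15×0.4180 + 0.16×1.3622 + 0.11×0.6174 + 0.30×2.0125 = 1.1967
E(R_P) = R_f + β_P × MRP = 1.4% + 1.1967 × 8.0% = 10.97%

10.97%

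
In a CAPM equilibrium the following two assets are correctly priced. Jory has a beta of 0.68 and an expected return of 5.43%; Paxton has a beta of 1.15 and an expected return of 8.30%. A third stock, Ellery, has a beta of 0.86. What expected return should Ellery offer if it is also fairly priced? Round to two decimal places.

6.53%

MRP (SML slope) = (8.30% − 5.43%) / (1.15 − 0.68) = 2.87% / 0.47 = 6.1064%
R_f (intercept) = 5.43% − 0.68 × 6.1064% = 1.2776%
E(R_Ellery) = R_f + β × MRP = 1.2776% + 0.86 × 6.1064% = 6.53%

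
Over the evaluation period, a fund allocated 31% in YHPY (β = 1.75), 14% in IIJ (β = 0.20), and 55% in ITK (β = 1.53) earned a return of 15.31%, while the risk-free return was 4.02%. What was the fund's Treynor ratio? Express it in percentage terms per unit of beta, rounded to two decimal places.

8.00%

β_P = 0.31×1.75 + 0.14×0.20 + 0.55×1.53 = 1.4120
Treynor = (R_P − R_f) / β_P = (15.31% − 4.02%) / 1.4120 = 11.29% / 1.4120 = 8.00%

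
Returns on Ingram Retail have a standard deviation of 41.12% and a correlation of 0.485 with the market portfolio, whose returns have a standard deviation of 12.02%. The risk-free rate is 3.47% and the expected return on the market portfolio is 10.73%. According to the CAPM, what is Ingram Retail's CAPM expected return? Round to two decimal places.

β = ρ × σ_i / σ_m = 0.485 × 41.12% / 12.02% = 1.6592
MRP = 10.73% − 3.47% = 7.26%
E(R) = 3.47% + 1.6592 × 7.26% = 15.52%

15.52%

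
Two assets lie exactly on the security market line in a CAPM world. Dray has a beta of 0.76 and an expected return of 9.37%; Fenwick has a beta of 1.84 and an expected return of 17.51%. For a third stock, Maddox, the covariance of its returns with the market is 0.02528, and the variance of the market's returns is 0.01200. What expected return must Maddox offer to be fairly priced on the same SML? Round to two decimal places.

19.52%

MRP = (17.51% − 9.37%) / (1.84 − 0.76) = 7.5370%
R_f = 9.37% − 0.76 × 7.5370% = 3.6419%
β_Maddox = Cov / Var(R_m) = 0.02528 / 0.01200 = 2.1067
E(R_Maddox) = R_f + β × MRP = 3.6419% + 2.1067 × 7.5370% = 19.52%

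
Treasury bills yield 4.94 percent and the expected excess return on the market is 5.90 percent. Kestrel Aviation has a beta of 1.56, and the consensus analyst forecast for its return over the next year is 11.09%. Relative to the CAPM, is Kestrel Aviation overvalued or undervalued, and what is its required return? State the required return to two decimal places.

Overvalued; required return 14.14%

Required return = R_f + β·MRP = 4.94% + 1.56 × 5.90% = 14.14%
Forecast 11.09% < required 14.14% → the stock plots below the SML → overvalued.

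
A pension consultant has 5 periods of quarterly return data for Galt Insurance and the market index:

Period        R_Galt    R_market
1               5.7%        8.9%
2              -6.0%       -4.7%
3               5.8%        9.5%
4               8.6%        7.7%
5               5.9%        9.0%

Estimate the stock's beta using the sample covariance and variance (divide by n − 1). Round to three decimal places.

0.896

Mean R_i = (5.7 − 6.0 + 5.8 + 8.6 + 5.9) / 5 = 4.0000%
Mean R_m = (8.9 − 4.7 + 9.5 + 7.7 + 9.0) / 5 = 6.0800%
Σ(R_i − R̄_i)(R_m − R̄_m) = 131.7500  ⇒  Cov = 131.7500 / 4 = 32.9375
Σ(R_m − R̄_m)² = 147.0080  ⇒  Var(R_m) = 147.0080 / 4 = 36.7520
β = Cov / Var(R_m) = 32.9375 / 36.7520 = 0.8962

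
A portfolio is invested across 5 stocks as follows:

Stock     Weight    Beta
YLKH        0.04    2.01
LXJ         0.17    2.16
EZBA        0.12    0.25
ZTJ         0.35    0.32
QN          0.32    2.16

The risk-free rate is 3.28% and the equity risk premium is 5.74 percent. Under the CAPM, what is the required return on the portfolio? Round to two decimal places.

10.63%

β_P = Σ w_i β_i = 0.04×2.01 + 0.17×2.16 + 0.12×0.25 + 0.35×0.32 + 0.32×2.16 = 1.2808
E(R_P) = R_f + β_P × MRP = 3.28% + 1.2808 × 5.74% = 10.63%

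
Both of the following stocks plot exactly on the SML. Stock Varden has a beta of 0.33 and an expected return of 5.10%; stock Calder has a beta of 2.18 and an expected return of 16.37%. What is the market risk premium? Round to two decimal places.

Both satisfy E(R) = R_f + β·MRP, so the slope of the SML is
MRP = (16.37% − 5.10%) / (2.18 − 0.33) = 11.27% / 1.85 = 6.0919%

6.09%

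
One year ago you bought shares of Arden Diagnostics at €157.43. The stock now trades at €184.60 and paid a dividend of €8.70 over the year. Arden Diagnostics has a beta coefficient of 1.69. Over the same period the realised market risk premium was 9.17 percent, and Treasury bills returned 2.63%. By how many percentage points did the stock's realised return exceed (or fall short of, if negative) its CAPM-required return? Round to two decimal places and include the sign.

Realised HPR = (P1 + D1 − P0) / P0 = (184.60 + 8.70 − 157.43) / 157.43 = 35.87 / 157.43 = 22.7847%
CAPM required = R_f + β·MRP = 2.63% + 1.69 × 9.17% = 18.1273%
α = realised − required = 22.7847% − 18.1273% = +4.66%

+4.66%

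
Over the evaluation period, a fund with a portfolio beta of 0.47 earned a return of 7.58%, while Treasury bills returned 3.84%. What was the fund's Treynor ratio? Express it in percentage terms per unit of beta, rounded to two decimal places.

Treynor = (R_P − R_f) / β_P = (7.58% − 3.84%) / 0.4700 = 3.74% / 0.4700 = 7.96%

7.96%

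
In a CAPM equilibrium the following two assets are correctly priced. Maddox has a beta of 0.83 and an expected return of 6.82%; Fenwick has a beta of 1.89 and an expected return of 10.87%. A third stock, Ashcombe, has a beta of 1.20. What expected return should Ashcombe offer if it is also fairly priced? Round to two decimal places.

8.23%

MRP (SML slope) = (10.87% − 6.82%) / (1.89 − 0.83) = 4.05% / 1.06 = 3.8208%
R_f (intercept) = 6.82% − 0.83 × 3.8208% = 3.6487%
E(R_Ashcombe) = R_f + β × MRP = 3.6487% + 1.20 × 3.8208% = 8.23%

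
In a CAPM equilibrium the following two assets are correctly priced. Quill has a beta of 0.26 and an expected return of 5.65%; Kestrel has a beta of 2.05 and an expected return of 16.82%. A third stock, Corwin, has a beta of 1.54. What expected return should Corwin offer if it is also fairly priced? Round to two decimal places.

MRP (SML slope) = (16.82% − 5.65%) / (2.05 − 0.26) = 11.17% / 1.79 = 6.2402%
R_f (intercept) = 5.65% − 0.26 × 6.2402% = 4.0275%
E(R_Corwin) = R_f + β × MRP = 4.0275% + 1.54 × 6.2402% = 13.64%

13.64%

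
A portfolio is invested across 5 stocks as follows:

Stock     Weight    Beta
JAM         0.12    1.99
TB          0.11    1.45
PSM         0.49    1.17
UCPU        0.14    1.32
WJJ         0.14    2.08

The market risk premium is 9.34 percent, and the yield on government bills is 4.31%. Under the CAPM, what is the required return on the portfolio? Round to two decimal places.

β_P = Σ w_i β_i = 0.12×1.99 + 0.11×1.45 + 0.49×1.17 + 0.14×1.32 + 0.14×2.08 = 1.4476
E(R_P) = R_f + β_P × MRP = 4.31% + 1.4476 × 9.34% = 17.83%

17.83%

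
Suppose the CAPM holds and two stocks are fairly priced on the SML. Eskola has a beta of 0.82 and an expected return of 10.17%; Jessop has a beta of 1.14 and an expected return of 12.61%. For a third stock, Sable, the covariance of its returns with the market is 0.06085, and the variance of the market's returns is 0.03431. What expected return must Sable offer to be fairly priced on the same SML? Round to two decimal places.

MRP = (12.61% − 10.17%) / (1.14 − 0.82) = 7.6250%
R_f = 10.17% − 0.82 × 7.6250% = 3.9175%
β_Sable = Cov / Var(R_m) = 0.06085 / 0.03431 = 1.7735
E(R_Sable) = R_f + β × MRP = 3.9175% + 1.7735 × 7.6250% = 17.44%

17.44%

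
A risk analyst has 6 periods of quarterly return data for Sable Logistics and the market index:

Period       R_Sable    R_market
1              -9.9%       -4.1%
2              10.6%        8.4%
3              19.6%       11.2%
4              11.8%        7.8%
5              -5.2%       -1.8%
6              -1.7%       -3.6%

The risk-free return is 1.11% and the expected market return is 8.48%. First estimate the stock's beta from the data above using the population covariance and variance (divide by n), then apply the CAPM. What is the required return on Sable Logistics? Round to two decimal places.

13.00%

Mean R_i = (-9.9 + 10.6 + 19.6 + 11.8 − 5.2 − 1.7) / 6 = 4.2000%
Mean R_m = (-4.1 + 8.4 + 11.2 + 7.8 − 1.8 − 3.6) / 6 = 2.9833%
Σ(R_i − R̄_i)(R_m − R̄_m) = 381.4900  ⇒  Cov = 381.4900 / 6 = 63.5817
Σ(R_m − R̄_m)² = 236.4483  ⇒  Var(R_m) = 236.4483 / 6 = 39.4081
β = Cov / Var(R_m) = 63.5817 / 39.4081 = 1.6134
MRP = 8.48% − 1.11% = 7.37%
E(R) = R_f + β × MRP = 1.11% + 1.6134 × 7.37% = 13.00%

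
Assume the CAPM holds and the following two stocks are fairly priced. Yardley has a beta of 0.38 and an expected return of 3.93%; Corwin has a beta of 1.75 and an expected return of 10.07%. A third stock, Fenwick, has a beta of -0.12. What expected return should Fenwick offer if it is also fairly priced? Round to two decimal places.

MRP (SML slope) = (10.07% − 3.93%) / (1.75 − 0.38) = 6.14% / 1.37 = 4.4818%
R_f (intercept) = 3.93% − 0.38 × 4.4818% = 2.2269%
E(R_Fenwick) = R_f + β × MRP = 2.2269% + -0.12 × 4.4818% = 1.69%

1.69%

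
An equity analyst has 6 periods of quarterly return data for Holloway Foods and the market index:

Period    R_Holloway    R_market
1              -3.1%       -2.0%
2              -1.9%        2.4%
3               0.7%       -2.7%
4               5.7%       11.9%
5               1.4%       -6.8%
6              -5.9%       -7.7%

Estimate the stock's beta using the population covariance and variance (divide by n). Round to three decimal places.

0.388

Mean R_i = (-3.1 − 1.9 + 0.7 + 5.7 + 1.4 − 5.9) / 6 = -0.5167%
Mean R_m = (-2.0 + 2.4 − 2.7 + 11.9 − 6.8 − 7.7) / 6 = -0.8167%
Σ(R_i − R̄_i)(R_m − R̄_m) = 100.9583  ⇒  Cov = 100.9583 / 6 = 16.8264
Σ(R_m − R̄_m)² = 260.1883  ⇒  Var(R_m) = 260.1883 / 6 = 43.3647
β = Cov / Var(R_m) = 16.8264 / 43.3647 = 0.3880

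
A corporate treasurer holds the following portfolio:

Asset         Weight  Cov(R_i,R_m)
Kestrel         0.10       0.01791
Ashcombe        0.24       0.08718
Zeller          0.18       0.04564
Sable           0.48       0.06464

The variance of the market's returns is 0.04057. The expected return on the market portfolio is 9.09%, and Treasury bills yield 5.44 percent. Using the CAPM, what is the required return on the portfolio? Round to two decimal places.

β_Kestrel = 0.01791 / 0.04057 = 0.4415
β_Ashcombe = 0.08718 / 0.04057 = 2.1489
β_Zeller = 0.04564 / 0.04057 = 1.1250
β_Sable = 0.06464 / 0.04057 = 1.5933
β_P = Σ w_i β_i = 0.10×0.4415 + 0.24×2.1489 + 0.18×1.1250 + 0.48×1.5933 = 1.5272
MRP = 9.09% − 5.44% = 3.65%
E(R_P) = R_f + β_P × MRP = 5.44% + 1.5272 × 3.65% = 11.01%

11.01%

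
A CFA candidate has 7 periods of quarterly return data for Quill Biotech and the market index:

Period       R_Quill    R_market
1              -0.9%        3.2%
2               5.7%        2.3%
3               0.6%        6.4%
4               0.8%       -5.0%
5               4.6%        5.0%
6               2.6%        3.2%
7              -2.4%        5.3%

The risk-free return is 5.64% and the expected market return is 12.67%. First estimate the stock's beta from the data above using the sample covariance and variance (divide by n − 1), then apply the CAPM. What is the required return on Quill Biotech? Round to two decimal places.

5.36%

Mean R_i = (-0.9 + 5.7 + 0.6 + 0.8 + 4.6 + 2.6 − 2.4) / 7 = 1.5714%
Mean R_m = (3.2 + 2.3 + 6.4 − 5.0 + 5.0 + 3.2 + 5.3) / 7 = 2.9143%
Σ(R_i − R̄_i)(R_m − R̄_m) = -3.3871  ⇒  Cov = -3.3871 / 6 = -0.5645
Σ(R_m − R̄_m)² = 85.3686  ⇒  Var(R_m) = 85.3686 / 6 = 14.2281
β = Cov / Var(R_m) = -0.5645 / 14.2281 = -0.0397
MRP = 12.67% − 5.64% = 7.03%
E(R) = R_f + β × MRP = 5.64% + -0.0397 × 7.03% = 5.36%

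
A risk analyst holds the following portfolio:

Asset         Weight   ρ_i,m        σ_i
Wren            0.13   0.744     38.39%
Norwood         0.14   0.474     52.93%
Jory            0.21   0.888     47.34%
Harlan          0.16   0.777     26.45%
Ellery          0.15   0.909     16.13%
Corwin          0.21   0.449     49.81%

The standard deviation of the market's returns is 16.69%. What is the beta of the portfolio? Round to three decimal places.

β_Wren = 0.744 × 38.39% / 16.69% = 1.7113
β_Norwood = 0.474 × 52.93% / 16.69% = 1.5032
β_Jory = 0.888 × 47.34% / 16.69% = 2.5187
β_Harlan = 0.777 × 26.45% / 16.69% = 1.2314
β_Ellery = 0.909 × 16.13% / 16.69% = 0.8785
β_Corwin = 0.449 × 49.81% / 16.69% = 1.3400
β_P = Σ w_i β_i = 0.13×1.7113 + 0.14×1.5032 + 0.21×2.5187 + 0.16×1.2314 + 0.15×0.8785 + 0.21×1.3400 = 1.5720

1.572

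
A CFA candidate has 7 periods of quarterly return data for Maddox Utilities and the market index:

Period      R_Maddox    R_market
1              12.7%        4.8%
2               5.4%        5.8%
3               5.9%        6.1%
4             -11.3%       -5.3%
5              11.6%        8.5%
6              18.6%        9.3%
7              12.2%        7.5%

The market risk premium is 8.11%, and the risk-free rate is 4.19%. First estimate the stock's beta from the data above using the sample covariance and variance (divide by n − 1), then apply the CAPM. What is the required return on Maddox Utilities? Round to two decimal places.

18.91%

Mean R_i = (12.7 + 5.4 + 5.9 − 11.3 + 11.6 + 18.6 + 12.2) / 7 = 7.8714%
Mean R_m = (4.8 + 5.8 + 6.1 − 5.3 + 8.5 + 9.3 + 7.5) / 7 = 5.2429%
Σ(R_i − R̄_i)(R_m − R̄_m) = 262.3586  ⇒  Cov = 262.3586 / 6 = 43.7264
Σ(R_m − R̄_m)² = 144.5571  ⇒  Var(R_m) = 144.5571 / 6 = 24.0929
β = Cov / Var(R_m) = 43.7264 / 24.0929 = 1.8149
E(R) = R_f + β × MRP = 4.19% + 1.8149 × 8.11% = 18.91%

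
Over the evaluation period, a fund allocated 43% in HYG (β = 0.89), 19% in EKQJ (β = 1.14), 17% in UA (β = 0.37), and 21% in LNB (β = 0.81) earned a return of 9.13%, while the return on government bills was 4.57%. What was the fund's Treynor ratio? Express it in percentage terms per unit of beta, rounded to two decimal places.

5.48%

β_P = 0.43×0.89 + 0.19×1.14 + 0.17×0.37 + 0.21×0.81 = 0.8323
Treynor = (R_P − R_f) / β_P = (9.13% − 4.57%) / 0.8323 = 4.56% / 0.8323 = 5.48%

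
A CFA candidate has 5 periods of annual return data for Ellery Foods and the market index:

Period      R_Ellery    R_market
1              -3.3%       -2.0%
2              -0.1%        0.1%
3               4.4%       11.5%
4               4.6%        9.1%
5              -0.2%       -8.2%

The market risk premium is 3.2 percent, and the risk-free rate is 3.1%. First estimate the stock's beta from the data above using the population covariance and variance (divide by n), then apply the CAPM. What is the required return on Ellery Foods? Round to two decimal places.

4.18%

Mean R_i = (-3.3 − 0.1 + 4.4 + 4.6 − 0.2) / 5 = 1.0800%
Mean R_m = (-2.0 + 0.1 + 11.5 + 9.1 − 8.2) / 5 = 2.1000%
Σ(R_i − R̄_i)(R_m − R̄_m) = 89.3500  ⇒  Cov = 89.3500 / 5 = 17.8700
Σ(R_m − R̄_m)² = 264.2600  ⇒  Var(R_m) = 264.2600 / 5 = 52.8520
β = Cov / Var(R_m) = 17.8700 / 52.8520 = 0.3381
E(R) = R_f + β × MRP = 3.1% + 0.3381 × 3.2% = 4.18%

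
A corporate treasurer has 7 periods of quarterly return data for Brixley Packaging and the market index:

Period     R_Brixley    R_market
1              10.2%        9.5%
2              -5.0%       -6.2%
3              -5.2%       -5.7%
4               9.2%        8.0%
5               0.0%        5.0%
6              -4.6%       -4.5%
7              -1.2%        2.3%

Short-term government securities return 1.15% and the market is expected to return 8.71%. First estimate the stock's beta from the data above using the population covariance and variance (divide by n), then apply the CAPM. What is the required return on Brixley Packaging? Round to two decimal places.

8.12%

Mean R_i = (10.2 − 5.0 − 5.2 + 9.2 + 0.0 − 4.6 − 1.2) / 7 = 0.4857%
Mean R_m = (9.5 − 6.2 − 5.7 + 8.0 + 5.0 − 4.5 + 2.3) / 7 = 1.2000%
Σ(R_i − R̄_i)(R_m − R̄_m) = 245.0000  ⇒  Cov = 245.0000 / 7 = 35.0000
Σ(R_m − R̄_m)² = 265.6400  ⇒  Var(R_m) = 265.6400 / 7 = 37.9486
β = Cov / Var(R_m) = 35.0000 / 37.9486 = 0.9223
MRP = 8.71% − 1.15% = 7.56%
E(R) = R_f + β × MRP = 1.15% + 0.9223 × 7.56% = 8.12%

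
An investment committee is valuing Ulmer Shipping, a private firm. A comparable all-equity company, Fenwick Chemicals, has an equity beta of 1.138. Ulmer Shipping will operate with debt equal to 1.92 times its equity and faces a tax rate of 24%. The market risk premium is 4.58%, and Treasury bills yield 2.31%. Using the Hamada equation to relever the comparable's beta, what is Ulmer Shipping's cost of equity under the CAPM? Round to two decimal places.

β_L = β_U × [1 + (1 − t)(D/E)] = 1.138 × [1 + (1 − 0.24) × 1.92]
    = 1.138 × [1 + 0.76 × 1.92] = 1.138 × 2.4592 = 2.7986
E(R) = R_f + β_L × MRP = 2.31% + 2.7986 × 4.58% = 15.13%

15.13%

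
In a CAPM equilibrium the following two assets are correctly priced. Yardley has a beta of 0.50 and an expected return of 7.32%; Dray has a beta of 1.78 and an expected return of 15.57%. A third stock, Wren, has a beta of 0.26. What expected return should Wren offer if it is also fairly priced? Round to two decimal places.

MRP (SML slope) = (15.57% − 7.32%) / (1.78 − 0.50) = 8.25% / 1.28 = 6.4453%
R_f (intercept) = 7.32% − 0.50 × 6.4453% = 4.0974%
E(R_Wren) = R_f + β × MRP = 4.0974% + 0.26 × 6.4453% = 5.77%

5.77%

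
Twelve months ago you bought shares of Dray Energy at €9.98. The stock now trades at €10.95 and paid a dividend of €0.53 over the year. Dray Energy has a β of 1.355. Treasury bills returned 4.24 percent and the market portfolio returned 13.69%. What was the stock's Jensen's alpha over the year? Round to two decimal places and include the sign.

Realised HPR = (P1 + D1 − P0) / P0 = (10.95 + 0.53 − 9.98) / 9.98 = 1.50 / 9.98 = 15.0301%
MRP = 13.69% − 4.24% = 9.45%
CAPM required = R_f + β·MRP = 4.24% + 1.355 × 9.45% = 17.04475%
α = realised − required = 15.0301% − 17.04475% = -2.01%

-2.01%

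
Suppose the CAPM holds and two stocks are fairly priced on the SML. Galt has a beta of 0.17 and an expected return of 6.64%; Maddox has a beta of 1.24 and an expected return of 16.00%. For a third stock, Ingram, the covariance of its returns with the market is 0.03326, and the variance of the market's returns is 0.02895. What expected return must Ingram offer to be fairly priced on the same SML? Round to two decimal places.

15.20%

MRP = (16.00% − 6.64%) / (1.24 − 0.17) = 8.7477%
R_f = 6.64% − 0.17 × 8.7477% = 5.1529%
β_Ingram = Cov / Var(R_m) = 0.03326 / 0.02895 = 1.1489
E(R_Ingram) = R_f + β × MRP = 5.1529% + 1.1489 × 8.7477% = 15.20%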